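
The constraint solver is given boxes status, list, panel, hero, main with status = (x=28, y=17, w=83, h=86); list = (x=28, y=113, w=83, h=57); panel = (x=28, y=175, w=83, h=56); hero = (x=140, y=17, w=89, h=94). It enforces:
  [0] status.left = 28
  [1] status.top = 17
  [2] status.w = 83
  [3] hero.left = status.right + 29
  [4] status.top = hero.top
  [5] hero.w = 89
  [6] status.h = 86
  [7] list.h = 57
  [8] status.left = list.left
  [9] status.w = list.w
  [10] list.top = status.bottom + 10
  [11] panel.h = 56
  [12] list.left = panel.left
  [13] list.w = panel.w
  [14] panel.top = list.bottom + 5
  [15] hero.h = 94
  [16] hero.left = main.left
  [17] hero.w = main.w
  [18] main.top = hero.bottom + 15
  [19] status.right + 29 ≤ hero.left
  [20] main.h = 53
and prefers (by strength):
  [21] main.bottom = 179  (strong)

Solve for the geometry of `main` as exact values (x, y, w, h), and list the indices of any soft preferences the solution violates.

1. main.x = 140  [hero.left = main.left]
2. main.w = 89  [hero.w = main.w]
3. main.y = 126  [main.top = hero.bottom + 15]
4. main.h = 53  [main.h = 53]

main = (x=140, y=126, w=89, h=53)
violated soft preferences: none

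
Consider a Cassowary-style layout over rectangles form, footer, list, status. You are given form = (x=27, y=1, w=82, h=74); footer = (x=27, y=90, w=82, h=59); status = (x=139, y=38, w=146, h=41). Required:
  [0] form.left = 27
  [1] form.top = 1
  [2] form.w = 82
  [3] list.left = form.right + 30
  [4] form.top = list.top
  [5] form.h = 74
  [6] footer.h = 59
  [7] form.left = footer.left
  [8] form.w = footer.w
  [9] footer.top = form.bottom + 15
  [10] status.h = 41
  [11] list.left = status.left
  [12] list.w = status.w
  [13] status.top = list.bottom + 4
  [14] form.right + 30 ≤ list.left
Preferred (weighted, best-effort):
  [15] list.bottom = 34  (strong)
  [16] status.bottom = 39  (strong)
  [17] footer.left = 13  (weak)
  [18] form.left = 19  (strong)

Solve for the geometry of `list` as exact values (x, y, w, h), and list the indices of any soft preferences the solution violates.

1. list.x = 139  [list.left = form.right + 30]
2. list.y = 1  [form.top = list.top]
3. list.w = 146  [list.w = status.w]
4. list.h = 33  [status.top = list.bottom + 4]

list = (x=139, y=1, w=146, h=33)
violated soft preferences: 16, 17, 18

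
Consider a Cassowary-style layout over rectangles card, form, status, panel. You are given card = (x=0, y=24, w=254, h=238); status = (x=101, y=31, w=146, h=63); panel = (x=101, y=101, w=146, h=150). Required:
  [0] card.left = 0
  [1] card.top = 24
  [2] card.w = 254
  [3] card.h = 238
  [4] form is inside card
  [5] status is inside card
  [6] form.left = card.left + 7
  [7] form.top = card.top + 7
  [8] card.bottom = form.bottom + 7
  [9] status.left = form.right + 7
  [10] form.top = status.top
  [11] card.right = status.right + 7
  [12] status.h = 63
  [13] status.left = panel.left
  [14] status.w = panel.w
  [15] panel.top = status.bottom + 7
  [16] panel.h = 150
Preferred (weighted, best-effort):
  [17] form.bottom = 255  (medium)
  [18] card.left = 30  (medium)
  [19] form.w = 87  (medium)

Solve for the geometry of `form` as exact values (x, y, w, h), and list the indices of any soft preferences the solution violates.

1. form.x = 7  [form.left = card.left + 7]
2. form.y = 31  [form.top = card.top + 7]
3. form.h = 224  [card.bottom = form.bottom + 7]
4. form.w = 87  [status.left = form.right + 7]

form = (x=7, y=31, w=87, h=224)
violated soft preferences: 18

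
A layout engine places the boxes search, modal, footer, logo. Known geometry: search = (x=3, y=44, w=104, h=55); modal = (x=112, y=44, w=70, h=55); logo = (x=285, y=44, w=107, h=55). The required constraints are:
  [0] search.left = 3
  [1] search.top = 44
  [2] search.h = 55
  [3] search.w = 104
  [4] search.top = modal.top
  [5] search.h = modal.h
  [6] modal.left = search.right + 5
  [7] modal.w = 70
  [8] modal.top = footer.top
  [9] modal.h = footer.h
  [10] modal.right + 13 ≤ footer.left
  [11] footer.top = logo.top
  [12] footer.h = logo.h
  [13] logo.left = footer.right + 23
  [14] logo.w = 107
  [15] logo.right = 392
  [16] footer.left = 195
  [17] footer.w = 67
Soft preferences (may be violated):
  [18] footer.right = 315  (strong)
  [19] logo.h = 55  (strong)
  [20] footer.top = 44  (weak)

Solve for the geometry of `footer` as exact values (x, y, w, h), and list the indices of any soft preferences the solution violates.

1. footer.y = 44  [modal.top = footer.top]
2. footer.h = 55  [modal.h = footer.h]
3. footer.x = 195  [footer.left = 195]
4. footer.w = 67  [footer.w = 67]

footer = (x=195, y=44, w=67, h=55)
violated soft preferences: 18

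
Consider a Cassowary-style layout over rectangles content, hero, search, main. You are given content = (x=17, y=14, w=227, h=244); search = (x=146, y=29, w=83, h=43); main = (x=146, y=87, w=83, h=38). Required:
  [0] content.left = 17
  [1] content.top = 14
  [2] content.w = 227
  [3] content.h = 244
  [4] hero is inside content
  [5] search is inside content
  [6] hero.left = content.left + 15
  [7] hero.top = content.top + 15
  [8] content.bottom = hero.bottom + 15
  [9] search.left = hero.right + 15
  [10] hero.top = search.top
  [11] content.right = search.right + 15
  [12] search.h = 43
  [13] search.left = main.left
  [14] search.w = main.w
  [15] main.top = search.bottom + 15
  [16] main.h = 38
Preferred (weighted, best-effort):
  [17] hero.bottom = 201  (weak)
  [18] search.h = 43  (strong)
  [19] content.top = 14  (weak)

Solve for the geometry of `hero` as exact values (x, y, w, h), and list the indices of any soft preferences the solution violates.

hero = (x=32, y=29, w=99, h=214)
violated soft preferences: 17

1. hero.x = 32  [hero.left = content.left + 15]
2. hero.y = 29  [hero.top = content.top + 15]
3. hero.h = 214  [content.bottom = hero.bottom + 15]
4. hero.w = 99  [search.left = hero.right + 15]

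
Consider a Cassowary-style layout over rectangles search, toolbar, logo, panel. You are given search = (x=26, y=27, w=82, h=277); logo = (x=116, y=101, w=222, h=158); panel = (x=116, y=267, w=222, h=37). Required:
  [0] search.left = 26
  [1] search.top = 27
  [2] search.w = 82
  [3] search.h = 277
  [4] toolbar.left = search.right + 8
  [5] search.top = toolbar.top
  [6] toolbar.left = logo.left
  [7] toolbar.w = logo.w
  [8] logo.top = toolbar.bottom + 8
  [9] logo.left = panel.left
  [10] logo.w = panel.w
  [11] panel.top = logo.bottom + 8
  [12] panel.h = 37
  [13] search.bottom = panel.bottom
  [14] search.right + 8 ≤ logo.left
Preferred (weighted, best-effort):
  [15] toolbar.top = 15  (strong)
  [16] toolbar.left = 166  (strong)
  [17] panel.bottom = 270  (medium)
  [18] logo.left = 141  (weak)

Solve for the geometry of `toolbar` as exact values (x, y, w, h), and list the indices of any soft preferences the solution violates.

toolbar = (x=116, y=27, w=222, h=66)
violated soft preferences: 15, 16, 17, 18

1. toolbar.x = 116  [toolbar.left = search.right + 8]
2. toolbar.y = 27  [search.top = toolbar.top]
3. toolbar.w = 222  [toolbar.w = logo.w]
4. toolbar.h = 66  [logo.top = toolbar.bottom + 8]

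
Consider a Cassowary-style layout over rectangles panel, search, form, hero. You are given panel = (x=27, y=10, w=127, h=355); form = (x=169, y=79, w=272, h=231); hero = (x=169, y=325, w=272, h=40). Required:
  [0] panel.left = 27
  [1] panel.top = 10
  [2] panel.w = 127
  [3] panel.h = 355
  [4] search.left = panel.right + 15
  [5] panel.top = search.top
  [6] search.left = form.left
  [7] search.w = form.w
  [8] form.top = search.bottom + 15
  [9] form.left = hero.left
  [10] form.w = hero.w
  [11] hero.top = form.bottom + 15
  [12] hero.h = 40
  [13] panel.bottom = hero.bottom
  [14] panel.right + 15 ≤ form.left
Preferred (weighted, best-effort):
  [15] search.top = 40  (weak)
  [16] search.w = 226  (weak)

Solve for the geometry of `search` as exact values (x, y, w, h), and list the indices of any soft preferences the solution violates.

1. search.x = 169  [search.left = panel.right + 15]
2. search.y = 10  [panel.top = search.top]
3. search.w = 272  [search.w = form.w]
4. search.h = 54  [form.top = search.bottom + 15]

search = (x=169, y=10, w=272, h=54)
violated soft preferences: 15, 16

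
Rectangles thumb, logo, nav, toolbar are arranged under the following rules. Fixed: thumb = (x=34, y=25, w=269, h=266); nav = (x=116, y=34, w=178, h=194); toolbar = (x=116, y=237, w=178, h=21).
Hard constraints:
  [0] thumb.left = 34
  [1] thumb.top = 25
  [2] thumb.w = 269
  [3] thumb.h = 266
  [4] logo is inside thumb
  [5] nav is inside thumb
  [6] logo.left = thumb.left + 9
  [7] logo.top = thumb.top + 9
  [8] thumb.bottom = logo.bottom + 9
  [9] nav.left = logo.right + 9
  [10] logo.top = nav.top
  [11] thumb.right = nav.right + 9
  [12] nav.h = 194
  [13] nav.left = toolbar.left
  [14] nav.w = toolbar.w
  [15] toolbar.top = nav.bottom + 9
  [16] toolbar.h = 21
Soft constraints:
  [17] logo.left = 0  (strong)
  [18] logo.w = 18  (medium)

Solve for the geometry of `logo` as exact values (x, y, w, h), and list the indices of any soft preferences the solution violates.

1. logo.x = 43  [logo.left = thumb.left + 9]
2. logo.y = 34  [logo.top = thumb.top + 9]
3. logo.h = 248  [thumb.bottom = logo.bottom + 9]
4. logo.w = 64  [nav.left = logo.right + 9]

logo = (x=43, y=34, w=64, h=248)
violated soft preferences: 17, 18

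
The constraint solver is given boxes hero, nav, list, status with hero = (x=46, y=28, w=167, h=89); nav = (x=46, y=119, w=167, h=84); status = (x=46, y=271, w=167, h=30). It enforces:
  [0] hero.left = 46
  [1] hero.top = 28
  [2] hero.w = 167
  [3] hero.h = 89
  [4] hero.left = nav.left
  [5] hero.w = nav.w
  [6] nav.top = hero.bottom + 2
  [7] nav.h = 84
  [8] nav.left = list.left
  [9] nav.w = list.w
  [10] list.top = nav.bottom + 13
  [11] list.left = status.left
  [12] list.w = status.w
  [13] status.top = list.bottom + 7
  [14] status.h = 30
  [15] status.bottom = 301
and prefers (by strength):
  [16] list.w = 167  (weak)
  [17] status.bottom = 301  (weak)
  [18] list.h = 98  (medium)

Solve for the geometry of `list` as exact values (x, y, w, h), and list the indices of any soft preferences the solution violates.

list = (x=46, y=216, w=167, h=48)
violated soft preferences: 18

1. list.x = 46  [nav.left = list.left]
2. list.w = 167  [nav.w = list.w]
3. list.y = 216  [list.top = nav.bottom + 13]
4. list.h = 48  [status.top = list.bottom + 7]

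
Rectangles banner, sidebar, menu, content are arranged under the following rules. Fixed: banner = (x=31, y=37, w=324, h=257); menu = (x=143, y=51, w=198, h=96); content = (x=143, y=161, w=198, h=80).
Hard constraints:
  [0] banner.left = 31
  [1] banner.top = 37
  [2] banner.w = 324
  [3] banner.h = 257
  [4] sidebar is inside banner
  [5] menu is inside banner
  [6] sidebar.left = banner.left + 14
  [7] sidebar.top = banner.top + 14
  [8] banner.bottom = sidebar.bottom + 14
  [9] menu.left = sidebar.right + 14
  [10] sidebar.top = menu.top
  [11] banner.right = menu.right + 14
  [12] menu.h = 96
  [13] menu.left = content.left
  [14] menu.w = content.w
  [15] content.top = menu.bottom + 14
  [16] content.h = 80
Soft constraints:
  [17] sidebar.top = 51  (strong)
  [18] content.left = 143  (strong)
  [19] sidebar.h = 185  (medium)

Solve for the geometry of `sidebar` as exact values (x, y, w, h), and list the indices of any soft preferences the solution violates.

sidebar = (x=45, y=51, w=84, h=229)
violated soft preferences: 19

1. sidebar.x = 45  [sidebar.left = banner.left + 14]
2. sidebar.y = 51  [sidebar.top = banner.top + 14]
3. sidebar.h = 229  [banner.bottom = sidebar.bottom + 14]
4. sidebar.w = 84  [menu.left = sidebar.right + 14]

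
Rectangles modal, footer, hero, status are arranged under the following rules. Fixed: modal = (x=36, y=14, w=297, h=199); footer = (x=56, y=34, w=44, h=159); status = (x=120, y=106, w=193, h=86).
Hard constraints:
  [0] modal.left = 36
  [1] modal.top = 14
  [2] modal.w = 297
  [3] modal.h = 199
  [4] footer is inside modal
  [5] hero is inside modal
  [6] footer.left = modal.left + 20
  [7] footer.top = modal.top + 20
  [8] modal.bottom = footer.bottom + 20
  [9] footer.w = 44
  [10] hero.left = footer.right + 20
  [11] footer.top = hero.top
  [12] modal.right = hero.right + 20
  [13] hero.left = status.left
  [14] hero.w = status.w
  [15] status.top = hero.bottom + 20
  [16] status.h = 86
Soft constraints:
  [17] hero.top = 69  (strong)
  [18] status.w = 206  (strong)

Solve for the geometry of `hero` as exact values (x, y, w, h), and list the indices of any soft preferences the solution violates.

1. hero.x = 120  [hero.left = footer.right + 20]
2. hero.y = 34  [footer.top = hero.top]
3. hero.w = 193  [modal.right = hero.right + 20]
4. hero.h = 52  [status.top = hero.bottom + 20]

hero = (x=120, y=34, w=193, h=52)
violated soft preferences: 17, 18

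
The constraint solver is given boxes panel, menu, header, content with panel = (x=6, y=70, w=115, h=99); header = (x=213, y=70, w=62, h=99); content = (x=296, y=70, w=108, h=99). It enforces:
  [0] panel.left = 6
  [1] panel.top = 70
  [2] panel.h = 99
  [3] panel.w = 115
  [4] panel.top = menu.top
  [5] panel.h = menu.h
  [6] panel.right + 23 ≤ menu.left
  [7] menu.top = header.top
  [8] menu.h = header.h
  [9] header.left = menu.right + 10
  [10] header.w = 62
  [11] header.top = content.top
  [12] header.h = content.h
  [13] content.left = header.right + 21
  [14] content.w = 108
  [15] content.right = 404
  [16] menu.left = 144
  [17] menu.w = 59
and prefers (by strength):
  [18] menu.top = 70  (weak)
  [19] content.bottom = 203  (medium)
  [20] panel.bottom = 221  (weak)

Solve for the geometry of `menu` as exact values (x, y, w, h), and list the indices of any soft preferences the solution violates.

1. menu.y = 70  [panel.top = menu.top]
2. menu.h = 99  [panel.h = menu.h]
3. menu.x = 144  [menu.left = 144]
4. menu.w = 59  [menu.w = 59]

menu = (x=144, y=70, w=59, h=99)
violated soft preferences: 19, 20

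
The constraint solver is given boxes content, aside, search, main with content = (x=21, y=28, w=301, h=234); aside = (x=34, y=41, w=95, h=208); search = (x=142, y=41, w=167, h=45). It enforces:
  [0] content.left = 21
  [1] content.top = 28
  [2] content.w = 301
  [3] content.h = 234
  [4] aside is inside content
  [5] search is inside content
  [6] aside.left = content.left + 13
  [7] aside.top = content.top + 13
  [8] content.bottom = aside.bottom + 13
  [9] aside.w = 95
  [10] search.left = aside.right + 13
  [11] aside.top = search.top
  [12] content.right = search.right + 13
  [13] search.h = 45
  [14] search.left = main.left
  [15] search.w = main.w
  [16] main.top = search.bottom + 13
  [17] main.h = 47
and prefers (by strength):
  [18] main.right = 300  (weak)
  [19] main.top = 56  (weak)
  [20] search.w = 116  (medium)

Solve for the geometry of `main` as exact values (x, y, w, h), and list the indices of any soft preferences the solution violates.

main = (x=142, y=99, w=167, h=47)
violated soft preferences: 18, 19, 20

1. main.x = 142  [search.left = main.left]
2. main.w = 167  [search.w = main.w]
3. main.y = 99  [main.top = search.bottom + 13]
4. main.h = 47  [main.h = 47]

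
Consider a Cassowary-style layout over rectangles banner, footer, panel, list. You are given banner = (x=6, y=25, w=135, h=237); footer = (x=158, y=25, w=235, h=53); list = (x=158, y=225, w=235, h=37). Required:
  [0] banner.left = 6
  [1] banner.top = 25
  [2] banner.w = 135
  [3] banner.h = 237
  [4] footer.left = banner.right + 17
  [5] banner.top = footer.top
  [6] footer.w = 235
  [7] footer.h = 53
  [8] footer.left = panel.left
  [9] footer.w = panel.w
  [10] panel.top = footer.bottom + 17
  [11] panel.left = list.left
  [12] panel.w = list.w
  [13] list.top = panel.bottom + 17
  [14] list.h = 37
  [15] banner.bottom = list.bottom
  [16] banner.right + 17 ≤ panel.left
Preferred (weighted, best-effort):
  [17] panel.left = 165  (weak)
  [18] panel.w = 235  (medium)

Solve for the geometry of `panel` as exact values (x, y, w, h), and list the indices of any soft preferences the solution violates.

panel = (x=158, y=95, w=235, h=113)
violated soft preferences: 17

1. panel.x = 158  [footer.left = panel.left]
2. panel.w = 235  [footer.w = panel.w]
3. panel.y = 95  [panel.top = footer.bottom + 17]
4. panel.h = 113  [list.top = panel.bottom + 17]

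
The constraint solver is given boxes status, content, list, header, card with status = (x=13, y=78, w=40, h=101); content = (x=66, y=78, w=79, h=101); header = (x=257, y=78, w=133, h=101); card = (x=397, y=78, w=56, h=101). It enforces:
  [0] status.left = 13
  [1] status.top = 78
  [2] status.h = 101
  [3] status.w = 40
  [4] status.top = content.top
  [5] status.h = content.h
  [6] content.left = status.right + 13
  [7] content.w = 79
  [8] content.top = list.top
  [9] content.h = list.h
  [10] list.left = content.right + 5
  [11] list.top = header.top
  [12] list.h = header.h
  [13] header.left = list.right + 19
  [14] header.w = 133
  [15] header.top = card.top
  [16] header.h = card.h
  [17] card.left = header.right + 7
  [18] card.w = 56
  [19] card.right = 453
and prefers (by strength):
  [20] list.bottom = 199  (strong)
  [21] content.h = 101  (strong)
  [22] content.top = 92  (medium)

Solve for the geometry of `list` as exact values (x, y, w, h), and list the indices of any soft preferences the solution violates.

list = (x=150, y=78, w=88, h=101)
violated soft preferences: 20, 22

1. list.y = 78  [content.top = list.top]
2. list.h = 101  [content.h = list.h]
3. list.x = 150  [list.left = content.right + 5]
4. list.w = 88  [header.left = list.right + 19]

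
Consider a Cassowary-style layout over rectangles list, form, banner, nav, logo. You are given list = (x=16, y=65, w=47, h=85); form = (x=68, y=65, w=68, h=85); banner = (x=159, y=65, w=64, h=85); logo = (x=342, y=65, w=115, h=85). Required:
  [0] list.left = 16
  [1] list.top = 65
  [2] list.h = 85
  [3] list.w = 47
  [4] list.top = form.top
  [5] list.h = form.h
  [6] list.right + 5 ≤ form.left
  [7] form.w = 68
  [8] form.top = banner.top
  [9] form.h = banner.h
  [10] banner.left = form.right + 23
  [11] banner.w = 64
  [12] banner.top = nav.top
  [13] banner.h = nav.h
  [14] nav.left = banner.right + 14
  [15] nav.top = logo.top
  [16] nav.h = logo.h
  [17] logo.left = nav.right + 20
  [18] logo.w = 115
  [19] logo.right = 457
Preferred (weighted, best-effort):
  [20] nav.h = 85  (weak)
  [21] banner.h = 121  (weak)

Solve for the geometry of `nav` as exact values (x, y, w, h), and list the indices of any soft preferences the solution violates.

nav = (x=237, y=65, w=85, h=85)
violated soft preferences: 21

1. nav.y = 65  [banner.top = nav.top]
2. nav.h = 85  [banner.h = nav.h]
3. nav.x = 237  [nav.left = banner.right + 14]
4. nav.w = 85  [logo.left = nav.right + 20]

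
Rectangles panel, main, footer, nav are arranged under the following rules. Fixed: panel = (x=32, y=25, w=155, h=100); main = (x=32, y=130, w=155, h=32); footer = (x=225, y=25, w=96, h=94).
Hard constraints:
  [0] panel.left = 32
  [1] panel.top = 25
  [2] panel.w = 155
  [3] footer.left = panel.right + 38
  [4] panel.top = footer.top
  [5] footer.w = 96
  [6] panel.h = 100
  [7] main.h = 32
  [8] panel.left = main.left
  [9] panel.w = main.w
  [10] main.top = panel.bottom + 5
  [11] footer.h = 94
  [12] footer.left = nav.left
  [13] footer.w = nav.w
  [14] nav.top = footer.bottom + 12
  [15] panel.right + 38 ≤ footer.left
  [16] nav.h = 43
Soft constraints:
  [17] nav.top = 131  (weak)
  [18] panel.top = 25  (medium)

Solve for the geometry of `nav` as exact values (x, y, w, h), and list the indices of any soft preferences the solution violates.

1. nav.x = 225  [footer.left = nav.left]
2. nav.w = 96  [footer.w = nav.w]
3. nav.y = 131  [nav.top = footer.bottom + 12]
4. nav.h = 43  [nav.h = 43]

nav = (x=225, y=131, w=96, h=43)
violated soft preferences: none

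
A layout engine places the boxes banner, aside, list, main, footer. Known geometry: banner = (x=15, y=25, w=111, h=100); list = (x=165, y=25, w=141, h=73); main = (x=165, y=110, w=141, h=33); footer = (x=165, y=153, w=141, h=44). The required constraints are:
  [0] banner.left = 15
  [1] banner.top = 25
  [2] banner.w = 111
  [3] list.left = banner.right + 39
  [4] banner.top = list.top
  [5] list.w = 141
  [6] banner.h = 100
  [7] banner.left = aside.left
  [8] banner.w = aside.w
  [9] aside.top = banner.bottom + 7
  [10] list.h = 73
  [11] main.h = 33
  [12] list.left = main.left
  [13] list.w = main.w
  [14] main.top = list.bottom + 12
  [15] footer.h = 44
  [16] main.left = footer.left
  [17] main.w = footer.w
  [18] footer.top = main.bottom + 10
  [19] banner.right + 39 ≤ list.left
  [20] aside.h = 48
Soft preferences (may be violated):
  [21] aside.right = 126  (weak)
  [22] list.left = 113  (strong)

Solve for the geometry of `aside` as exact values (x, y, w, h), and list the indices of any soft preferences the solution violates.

1. aside.x = 15  [banner.left = aside.left]
2. aside.w = 111  [banner.w = aside.w]
3. aside.y = 132  [aside.top = banner.bottom + 7]
4. aside.h = 48  [aside.h = 48]

aside = (x=15, y=132, w=111, h=48)
violated soft preferences: 22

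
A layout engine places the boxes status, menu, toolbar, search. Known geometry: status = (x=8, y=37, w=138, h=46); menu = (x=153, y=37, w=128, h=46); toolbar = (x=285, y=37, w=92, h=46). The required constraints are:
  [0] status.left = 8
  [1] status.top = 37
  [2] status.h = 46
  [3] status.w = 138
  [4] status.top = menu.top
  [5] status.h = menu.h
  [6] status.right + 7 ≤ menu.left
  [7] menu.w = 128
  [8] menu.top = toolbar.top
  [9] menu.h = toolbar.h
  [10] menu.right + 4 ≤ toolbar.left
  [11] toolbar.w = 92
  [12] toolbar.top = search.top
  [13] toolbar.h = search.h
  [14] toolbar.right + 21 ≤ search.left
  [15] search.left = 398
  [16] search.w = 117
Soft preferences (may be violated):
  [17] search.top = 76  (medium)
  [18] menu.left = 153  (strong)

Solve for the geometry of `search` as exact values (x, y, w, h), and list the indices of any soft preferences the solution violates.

1. search.y = 37  [toolbar.top = search.top]
2. search.h = 46  [toolbar.h = search.h]
3. search.x = 398  [search.left = 398]
4. search.w = 117  [search.w = 117]

search = (x=398, y=37, w=117, h=46)
violated soft preferences: 17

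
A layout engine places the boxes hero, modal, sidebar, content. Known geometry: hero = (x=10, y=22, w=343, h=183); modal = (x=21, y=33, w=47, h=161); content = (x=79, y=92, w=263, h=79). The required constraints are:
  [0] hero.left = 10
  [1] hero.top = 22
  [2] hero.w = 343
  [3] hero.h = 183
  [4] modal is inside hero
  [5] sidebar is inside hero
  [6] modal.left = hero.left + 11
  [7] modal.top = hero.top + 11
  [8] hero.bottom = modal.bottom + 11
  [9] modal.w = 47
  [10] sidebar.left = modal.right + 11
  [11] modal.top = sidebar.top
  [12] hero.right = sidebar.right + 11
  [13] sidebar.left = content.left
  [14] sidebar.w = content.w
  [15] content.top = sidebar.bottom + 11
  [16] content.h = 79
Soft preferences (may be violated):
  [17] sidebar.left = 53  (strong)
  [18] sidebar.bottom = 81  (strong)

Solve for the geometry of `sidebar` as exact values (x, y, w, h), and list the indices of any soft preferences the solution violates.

sidebar = (x=79, y=33, w=263, h=48)
violated soft preferences: 17

1. sidebar.x = 79  [sidebar.left = modal.right + 11]
2. sidebar.y = 33  [modal.top = sidebar.top]
3. sidebar.w = 263  [hero.right = sidebar.right + 11]
4. sidebar.h = 48  [content.top = sidebar.bottom + 11]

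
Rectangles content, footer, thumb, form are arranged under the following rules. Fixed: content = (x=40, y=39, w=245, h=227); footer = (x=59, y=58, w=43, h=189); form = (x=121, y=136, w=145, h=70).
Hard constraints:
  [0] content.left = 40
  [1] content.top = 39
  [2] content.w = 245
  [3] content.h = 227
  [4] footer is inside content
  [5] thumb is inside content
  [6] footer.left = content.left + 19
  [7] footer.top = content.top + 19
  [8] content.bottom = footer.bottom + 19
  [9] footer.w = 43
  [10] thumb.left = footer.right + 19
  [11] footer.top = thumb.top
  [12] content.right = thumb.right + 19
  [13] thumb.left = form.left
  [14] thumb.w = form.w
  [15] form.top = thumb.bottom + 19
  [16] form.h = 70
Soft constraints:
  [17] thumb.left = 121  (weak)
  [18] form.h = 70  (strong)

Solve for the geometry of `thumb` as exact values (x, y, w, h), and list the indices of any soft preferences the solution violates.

thumb = (x=121, y=58, w=145, h=59)
violated soft preferences: none

1. thumb.x = 121  [thumb.left = footer.right + 19]
2. thumb.y = 58  [footer.top = thumb.top]
3. thumb.w = 145  [content.right = thumb.right + 19]
4. thumb.h = 59  [form.top = thumb.bottom + 19]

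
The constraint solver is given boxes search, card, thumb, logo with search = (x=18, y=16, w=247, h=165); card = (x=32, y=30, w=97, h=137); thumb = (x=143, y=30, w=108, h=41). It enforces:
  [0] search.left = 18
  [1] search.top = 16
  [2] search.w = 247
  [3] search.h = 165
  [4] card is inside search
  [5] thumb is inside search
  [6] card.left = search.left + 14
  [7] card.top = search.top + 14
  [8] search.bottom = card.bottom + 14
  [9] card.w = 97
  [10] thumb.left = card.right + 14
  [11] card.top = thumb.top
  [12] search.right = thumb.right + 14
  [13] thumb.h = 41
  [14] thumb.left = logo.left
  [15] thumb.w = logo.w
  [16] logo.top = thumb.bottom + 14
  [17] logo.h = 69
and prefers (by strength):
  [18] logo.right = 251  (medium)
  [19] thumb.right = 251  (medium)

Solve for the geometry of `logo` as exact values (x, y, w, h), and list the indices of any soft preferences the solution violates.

1. logo.x = 143  [thumb.left = logo.left]
2. logo.w = 108  [thumb.w = logo.w]
3. logo.y = 85  [logo.top = thumb.bottom + 14]
4. logo.h = 69  [logo.h = 69]

logo = (x=143, y=85, w=108, h=69)
violated soft preferences: none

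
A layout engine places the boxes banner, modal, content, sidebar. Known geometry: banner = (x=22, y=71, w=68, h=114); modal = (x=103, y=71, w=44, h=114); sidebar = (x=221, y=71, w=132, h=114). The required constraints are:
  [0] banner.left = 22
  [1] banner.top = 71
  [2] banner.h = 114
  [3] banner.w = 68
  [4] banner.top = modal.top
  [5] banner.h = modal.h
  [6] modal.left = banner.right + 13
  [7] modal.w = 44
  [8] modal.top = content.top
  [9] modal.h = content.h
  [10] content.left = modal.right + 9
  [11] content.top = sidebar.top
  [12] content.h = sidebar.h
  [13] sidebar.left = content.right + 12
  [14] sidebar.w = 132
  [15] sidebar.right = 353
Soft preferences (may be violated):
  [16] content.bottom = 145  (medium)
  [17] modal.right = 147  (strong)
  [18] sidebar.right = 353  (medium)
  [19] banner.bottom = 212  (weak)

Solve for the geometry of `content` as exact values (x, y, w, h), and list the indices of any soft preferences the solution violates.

1. content.y = 71  [modal.top = content.top]
2. content.h = 114  [modal.h = content.h]
3. content.x = 156  [content.left = modal.right + 9]
4. content.w = 53  [sidebar.left = content.right + 12]

content = (x=156, y=71, w=53, h=114)
violated soft preferences: 16, 19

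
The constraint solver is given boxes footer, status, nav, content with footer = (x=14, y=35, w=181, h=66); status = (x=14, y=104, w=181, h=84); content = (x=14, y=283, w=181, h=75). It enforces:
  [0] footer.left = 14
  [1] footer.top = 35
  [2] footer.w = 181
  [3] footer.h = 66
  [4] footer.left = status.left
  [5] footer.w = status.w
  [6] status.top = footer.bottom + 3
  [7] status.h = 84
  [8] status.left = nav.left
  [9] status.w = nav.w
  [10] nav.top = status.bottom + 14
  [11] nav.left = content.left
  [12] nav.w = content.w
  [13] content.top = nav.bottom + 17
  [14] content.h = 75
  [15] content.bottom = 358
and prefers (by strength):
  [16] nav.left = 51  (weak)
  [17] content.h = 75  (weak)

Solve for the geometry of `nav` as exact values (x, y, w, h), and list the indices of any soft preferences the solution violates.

nav = (x=14, y=202, w=181, h=64)
violated soft preferences: 16

1. nav.x = 14  [status.left = nav.left]
2. nav.w = 181  [status.w = nav.w]
3. nav.y = 202  [nav.top = status.bottom + 14]
4. nav.h = 64  [content.top = nav.bottom + 17]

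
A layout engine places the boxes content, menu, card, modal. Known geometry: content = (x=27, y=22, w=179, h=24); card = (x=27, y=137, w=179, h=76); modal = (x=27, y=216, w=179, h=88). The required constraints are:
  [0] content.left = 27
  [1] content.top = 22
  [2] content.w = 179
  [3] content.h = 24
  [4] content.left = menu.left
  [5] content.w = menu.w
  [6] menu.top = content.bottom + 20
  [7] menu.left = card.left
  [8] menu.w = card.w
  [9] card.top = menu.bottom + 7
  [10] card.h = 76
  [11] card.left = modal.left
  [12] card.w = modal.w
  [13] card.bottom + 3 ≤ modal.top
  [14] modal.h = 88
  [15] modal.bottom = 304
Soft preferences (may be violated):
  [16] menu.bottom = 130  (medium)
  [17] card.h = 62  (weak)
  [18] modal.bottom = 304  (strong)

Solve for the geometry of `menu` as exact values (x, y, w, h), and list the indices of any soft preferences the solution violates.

1. menu.x = 27  [content.left = menu.left]
2. menu.w = 179  [content.w = menu.w]
3. menu.y = 66  [menu.top = content.bottom + 20]
4. menu.h = 64  [card.top = menu.bottom + 7]

menu = (x=27, y=66, w=179, h=64)
violated soft preferences: 17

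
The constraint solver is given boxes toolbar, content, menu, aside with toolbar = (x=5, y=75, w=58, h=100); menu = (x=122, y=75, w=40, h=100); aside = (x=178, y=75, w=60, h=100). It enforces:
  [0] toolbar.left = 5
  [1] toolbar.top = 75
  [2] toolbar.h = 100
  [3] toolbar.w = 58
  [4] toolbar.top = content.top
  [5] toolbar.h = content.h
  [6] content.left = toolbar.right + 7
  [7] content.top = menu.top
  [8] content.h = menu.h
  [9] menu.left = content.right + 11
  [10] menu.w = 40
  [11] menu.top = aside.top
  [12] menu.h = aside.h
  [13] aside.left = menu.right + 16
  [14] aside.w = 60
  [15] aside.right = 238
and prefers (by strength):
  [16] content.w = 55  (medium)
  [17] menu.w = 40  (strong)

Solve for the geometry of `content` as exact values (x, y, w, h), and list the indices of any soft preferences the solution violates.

content = (x=70, y=75, w=41, h=100)
violated soft preferences: 16

1. content.y = 75  [toolbar.top = content.top]
2. content.h = 100  [toolbar.h = content.h]
3. content.x = 70  [content.left = toolbar.right + 7]
4. content.w = 41  [menu.left = content.right + 11]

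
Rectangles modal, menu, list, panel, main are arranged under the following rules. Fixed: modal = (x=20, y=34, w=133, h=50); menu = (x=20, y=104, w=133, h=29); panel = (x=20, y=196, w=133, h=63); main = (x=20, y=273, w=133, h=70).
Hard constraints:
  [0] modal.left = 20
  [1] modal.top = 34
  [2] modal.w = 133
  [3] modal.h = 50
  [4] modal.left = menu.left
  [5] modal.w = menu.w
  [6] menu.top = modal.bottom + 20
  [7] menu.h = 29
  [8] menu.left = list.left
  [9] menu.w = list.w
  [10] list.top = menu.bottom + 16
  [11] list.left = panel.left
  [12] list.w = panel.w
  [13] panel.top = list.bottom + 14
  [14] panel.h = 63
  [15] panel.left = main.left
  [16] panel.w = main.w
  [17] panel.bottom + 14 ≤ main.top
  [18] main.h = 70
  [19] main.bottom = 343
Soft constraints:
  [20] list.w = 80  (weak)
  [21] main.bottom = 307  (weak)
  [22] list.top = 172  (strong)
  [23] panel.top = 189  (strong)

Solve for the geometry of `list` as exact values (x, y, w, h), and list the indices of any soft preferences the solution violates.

list = (x=20, y=149, w=133, h=33)
violated soft preferences: 20, 21, 22, 23

1. list.x = 20  [menu.left = list.left]
2. list.w = 133  [menu.w = list.w]
3. list.y = 149  [list.top = menu.bottom + 16]
4. list.h = 33  [panel.top = list.bottom + 14]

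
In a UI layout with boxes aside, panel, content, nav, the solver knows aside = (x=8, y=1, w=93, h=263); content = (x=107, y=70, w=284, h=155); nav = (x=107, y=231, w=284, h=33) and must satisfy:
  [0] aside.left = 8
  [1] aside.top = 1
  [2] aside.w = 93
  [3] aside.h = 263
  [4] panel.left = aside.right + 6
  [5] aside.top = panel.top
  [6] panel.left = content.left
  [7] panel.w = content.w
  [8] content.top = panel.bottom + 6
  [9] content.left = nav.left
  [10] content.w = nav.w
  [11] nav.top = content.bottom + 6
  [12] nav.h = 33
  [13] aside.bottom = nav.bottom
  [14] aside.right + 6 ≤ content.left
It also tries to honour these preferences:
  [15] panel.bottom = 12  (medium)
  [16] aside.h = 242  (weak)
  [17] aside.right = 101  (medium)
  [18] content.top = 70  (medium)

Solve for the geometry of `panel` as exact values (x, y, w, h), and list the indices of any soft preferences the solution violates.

panel = (x=107, y=1, w=284, h=63)
violated soft preferences: 15, 16

1. panel.x = 107  [panel.left = aside.right + 6]
2. panel.y = 1  [aside.top = panel.top]
3. panel.w = 284  [panel.w = content.w]
4. panel.h = 63  [content.top = panel.bottom + 6]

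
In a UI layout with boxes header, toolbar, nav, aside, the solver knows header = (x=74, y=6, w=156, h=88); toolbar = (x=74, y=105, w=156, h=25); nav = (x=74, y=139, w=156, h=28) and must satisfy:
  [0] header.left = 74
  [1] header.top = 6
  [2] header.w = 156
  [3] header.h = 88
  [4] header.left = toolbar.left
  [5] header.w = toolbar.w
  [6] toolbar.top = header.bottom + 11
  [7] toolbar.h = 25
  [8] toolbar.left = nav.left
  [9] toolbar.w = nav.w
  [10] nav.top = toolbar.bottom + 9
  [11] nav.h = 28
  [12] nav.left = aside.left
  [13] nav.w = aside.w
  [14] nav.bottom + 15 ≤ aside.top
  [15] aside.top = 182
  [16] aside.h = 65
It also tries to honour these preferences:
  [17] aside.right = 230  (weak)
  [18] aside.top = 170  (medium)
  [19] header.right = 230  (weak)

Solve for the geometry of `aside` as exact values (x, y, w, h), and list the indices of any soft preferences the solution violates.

aside = (x=74, y=182, w=156, h=65)
violated soft preferences: 18

1. aside.x = 74  [nav.left = aside.left]
2. aside.w = 156  [nav.w = aside.w]
3. aside.y = 182  [aside.top = 182]
4. aside.h = 65  [aside.h = 65]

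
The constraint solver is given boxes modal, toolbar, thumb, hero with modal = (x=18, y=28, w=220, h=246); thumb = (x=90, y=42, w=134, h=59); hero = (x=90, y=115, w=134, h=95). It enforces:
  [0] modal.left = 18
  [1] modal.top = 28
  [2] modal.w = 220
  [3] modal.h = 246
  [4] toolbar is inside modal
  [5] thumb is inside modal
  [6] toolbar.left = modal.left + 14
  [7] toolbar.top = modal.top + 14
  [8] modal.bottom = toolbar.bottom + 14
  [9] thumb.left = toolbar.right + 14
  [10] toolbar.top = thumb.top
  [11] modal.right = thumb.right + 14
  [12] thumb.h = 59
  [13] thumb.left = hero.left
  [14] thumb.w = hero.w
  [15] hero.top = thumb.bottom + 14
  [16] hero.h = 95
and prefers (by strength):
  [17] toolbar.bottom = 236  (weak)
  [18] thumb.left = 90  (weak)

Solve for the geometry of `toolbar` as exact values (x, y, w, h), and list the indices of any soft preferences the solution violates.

toolbar = (x=32, y=42, w=44, h=218)
violated soft preferences: 17

1. toolbar.x = 32  [toolbar.left = modal.left + 14]
2. toolbar.y = 42  [toolbar.top = modal.top + 14]
3. toolbar.h = 218  [modal.bottom = toolbar.bottom + 14]
4. toolbar.w = 44  [thumb.left = toolbar.right + 14]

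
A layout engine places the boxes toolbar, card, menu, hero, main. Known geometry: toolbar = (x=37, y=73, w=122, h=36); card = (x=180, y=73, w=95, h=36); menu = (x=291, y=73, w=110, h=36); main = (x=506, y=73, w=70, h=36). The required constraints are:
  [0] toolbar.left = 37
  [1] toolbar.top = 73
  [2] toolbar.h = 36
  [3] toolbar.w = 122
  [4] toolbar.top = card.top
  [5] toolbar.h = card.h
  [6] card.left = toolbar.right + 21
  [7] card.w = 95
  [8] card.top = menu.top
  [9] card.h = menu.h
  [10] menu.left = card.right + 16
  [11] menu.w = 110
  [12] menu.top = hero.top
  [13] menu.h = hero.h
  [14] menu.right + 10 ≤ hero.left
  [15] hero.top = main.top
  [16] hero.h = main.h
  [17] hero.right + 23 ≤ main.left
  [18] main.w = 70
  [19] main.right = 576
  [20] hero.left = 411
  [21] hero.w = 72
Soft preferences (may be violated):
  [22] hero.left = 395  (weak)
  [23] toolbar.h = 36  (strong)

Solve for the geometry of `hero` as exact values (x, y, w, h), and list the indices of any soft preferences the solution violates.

1. hero.y = 73  [menu.top = hero.top]
2. hero.h = 36  [menu.h = hero.h]
3. hero.x = 411  [hero.left = 411]
4. hero.w = 72  [hero.w = 72]

hero = (x=411, y=73, w=72, h=36)
violated soft preferences: 22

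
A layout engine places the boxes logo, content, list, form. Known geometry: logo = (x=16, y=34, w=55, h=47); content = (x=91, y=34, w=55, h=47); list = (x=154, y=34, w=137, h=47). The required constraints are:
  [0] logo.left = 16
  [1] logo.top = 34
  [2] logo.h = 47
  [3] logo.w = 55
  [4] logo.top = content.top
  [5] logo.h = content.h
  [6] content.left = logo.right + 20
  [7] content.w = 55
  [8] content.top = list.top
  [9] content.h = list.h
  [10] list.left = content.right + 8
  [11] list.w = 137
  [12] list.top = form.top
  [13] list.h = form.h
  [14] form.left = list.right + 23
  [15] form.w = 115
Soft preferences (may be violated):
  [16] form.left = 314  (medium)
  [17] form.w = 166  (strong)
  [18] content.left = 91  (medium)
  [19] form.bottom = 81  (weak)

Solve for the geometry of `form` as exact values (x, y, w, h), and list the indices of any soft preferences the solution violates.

form = (x=314, y=34, w=115, h=47)
violated soft preferences: 17

1. form.y = 34  [list.top = form.top]
2. form.h = 47  [list.h = form.h]
3. form.x = 314  [form.left = list.right + 23]
4. form.w = 115  [form.w = 115]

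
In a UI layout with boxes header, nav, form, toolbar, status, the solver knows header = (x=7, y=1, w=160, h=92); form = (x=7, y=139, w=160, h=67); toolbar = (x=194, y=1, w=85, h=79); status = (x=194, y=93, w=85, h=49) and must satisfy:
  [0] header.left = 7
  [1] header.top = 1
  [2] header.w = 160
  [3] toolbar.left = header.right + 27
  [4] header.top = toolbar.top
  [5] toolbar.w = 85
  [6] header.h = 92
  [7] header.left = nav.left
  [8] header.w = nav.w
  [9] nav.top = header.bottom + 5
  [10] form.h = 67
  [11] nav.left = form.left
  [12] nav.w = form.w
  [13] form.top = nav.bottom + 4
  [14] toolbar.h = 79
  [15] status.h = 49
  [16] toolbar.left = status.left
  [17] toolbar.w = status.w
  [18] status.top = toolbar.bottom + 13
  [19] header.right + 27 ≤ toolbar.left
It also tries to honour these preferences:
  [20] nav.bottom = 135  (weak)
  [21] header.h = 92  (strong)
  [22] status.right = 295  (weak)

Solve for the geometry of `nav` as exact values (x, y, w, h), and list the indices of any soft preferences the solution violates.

nav = (x=7, y=98, w=160, h=37)
violated soft preferences: 22

1. nav.x = 7  [header.left = nav.left]
2. nav.w = 160  [header.w = nav.w]
3. nav.y = 98  [nav.top = header.bottom + 5]
4. nav.h = 37  [form.top = nav.bottom + 4]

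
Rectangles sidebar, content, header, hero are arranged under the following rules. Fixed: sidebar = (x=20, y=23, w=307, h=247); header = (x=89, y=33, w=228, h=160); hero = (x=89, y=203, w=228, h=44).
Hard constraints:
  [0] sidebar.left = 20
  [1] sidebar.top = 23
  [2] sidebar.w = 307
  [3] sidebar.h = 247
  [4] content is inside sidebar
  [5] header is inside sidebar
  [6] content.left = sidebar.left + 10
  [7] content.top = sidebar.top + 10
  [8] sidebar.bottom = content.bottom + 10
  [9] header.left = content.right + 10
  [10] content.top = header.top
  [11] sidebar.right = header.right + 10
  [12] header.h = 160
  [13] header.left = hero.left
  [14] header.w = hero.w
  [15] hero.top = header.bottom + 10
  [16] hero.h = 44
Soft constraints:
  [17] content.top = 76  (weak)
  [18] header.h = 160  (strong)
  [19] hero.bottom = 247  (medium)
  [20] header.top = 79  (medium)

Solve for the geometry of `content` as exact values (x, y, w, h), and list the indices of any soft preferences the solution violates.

1. content.x = 30  [content.left = sidebar.left + 10]
2. content.y = 33  [content.top = sidebar.top + 10]
3. content.h = 227  [sidebar.bottom = content.bottom + 10]
4. content.w = 49  [header.left = content.right + 10]

content = (x=30, y=33, w=49, h=227)
violated soft preferences: 17, 20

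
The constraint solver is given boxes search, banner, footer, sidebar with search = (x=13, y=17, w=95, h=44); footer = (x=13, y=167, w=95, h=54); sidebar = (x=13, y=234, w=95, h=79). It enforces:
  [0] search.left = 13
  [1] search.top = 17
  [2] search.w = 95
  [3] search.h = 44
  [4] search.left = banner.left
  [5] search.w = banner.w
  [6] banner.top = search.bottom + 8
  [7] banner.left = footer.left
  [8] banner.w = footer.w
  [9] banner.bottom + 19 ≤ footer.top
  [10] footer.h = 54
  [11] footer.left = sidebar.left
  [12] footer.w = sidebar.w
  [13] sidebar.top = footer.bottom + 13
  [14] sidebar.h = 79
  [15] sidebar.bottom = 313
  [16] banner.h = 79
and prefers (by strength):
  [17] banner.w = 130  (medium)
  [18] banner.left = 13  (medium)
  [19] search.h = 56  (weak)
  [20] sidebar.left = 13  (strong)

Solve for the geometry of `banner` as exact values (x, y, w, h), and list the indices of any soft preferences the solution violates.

1. banner.x = 13  [search.left = banner.left]
2. banner.w = 95  [search.w = banner.w]
3. banner.y = 69  [banner.top = search.bottom + 8]
4. banner.h = 79  [banner.h = 79]

banner = (x=13, y=69, w=95, h=79)
violated soft preferences: 17, 19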